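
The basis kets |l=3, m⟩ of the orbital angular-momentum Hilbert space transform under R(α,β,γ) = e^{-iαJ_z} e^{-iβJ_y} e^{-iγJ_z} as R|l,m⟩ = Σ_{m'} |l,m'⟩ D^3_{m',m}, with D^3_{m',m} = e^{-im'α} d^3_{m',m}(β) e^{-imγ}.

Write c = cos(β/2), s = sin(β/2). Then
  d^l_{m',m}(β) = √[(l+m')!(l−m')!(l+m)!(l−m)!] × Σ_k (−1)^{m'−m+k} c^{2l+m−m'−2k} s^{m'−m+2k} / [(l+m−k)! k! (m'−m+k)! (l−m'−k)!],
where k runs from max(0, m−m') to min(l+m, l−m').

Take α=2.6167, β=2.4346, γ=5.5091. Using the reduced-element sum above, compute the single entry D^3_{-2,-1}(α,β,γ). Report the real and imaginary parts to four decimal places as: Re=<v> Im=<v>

Split into d^3_{-2,-1}(β=2.4346) × two z-phases.
c=cos(2.4346/2)=0.346180, s=sin(2.4346/2)=0.938168; N=√[1·120·2·24]=75.894664
Admissible k: 1..2 (factorial args all ≥0)
  k=1: (−1)^0·75.8947/(24)·0.3462^5·0.9382^1 = +0.014750
  k=2: (−1)^1·75.8947/(12)·0.3462^3·0.9382^3 = -0.216660
d^3_{-2,-1}(2.4346) = +0.014750 -0.216660 = -0.201910
Attach z-rotation phases: D = e^{-i(-2)(2.6167)}·(-0.201910)·e^{-i(-1)(5.5091)} = +0.050554+0.195478i

Re=0.0506 Im=0.1955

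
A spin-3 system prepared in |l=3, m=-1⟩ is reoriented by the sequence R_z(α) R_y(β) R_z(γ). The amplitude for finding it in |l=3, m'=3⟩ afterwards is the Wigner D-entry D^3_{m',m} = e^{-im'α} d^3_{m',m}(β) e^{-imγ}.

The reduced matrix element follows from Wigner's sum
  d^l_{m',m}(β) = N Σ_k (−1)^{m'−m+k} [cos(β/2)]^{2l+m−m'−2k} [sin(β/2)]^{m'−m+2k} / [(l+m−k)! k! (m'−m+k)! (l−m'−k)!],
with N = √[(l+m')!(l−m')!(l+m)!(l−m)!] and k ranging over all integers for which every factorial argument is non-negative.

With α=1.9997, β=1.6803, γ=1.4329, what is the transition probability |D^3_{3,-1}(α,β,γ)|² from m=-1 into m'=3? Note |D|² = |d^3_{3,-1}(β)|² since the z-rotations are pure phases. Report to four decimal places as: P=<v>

P=0.2816

Split into d^3_{3,-1}(β=1.6803) × two z-phases.
Half-angle: c=0.667351, s=0.744743. N=√(720·1·2·24)=185.903201
Admissible k: 0..0 (factorial args all ≥0)
  k=0: (−1)^4·185.9032/(48)·0.6674^2·0.7447^4 = +0.530616
d^3_{3,-1}(1.6803) = +0.530616
|D^3_{3,-1}|² = |d^3_{3,-1}(β)|² = (+0.530616)² = 0.281554 (the z-rotation phases have unit modulus)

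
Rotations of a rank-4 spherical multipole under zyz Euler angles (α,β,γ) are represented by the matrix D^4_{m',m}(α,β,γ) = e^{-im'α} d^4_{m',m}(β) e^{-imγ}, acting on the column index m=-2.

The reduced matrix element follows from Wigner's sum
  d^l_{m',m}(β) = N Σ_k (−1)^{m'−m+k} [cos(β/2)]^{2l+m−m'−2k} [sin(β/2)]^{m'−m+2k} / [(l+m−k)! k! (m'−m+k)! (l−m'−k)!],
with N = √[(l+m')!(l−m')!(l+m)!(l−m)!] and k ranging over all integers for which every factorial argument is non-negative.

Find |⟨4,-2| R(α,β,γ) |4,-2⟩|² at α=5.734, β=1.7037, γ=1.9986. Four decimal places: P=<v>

P=0.1488

First d^4_{-2,-2}(β=1.7037), then the phase factors e^{-i(-2)α} and e^{-i(-2)γ}:
c=cos(1.7037/2)=0.658592, s=sin(1.7037/2)=0.752500; N=√[2·720·2·720]=1440.000000
k: max(0,(-2)−(-2))=0 … min(4+(-2),4−(-2))=2
  k=0: (−1)^0·1440.0000/(1440)·0.6586^8·0.7525^0 = +0.035394
  k=1: (−1)^1·1440.0000/(120)·0.6586^6·0.7525^2 = -0.554490
  k=2: (−1)^2·1440.0000/(96)·0.6586^4·0.7525^4 = +0.904865
d^4_{-2,-2}(1.7037) = +0.035394 -0.554490 +0.904865 = +0.385769
|D^4_{-2,-2}|² = |d^4_{-2,-2}(β)|² = (+0.385769)² = 0.148818 (the z-rotation phases have unit modulus)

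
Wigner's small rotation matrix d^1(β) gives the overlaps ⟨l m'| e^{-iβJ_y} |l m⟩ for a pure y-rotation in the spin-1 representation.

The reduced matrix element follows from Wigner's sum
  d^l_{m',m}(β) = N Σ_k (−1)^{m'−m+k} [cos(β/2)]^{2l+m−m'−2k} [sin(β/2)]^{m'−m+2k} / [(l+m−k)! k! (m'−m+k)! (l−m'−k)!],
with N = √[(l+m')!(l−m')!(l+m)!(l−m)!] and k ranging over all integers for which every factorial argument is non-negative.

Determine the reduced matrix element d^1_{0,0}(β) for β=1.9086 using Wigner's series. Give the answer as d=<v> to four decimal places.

d^1_{0,0}(β=1.9086) via Wigner's sum:
With c≡cos(β/2)=0.578180 and s≡sin(β/2)=0.815909, N=[1·1·1·1]^{1/2}=1.000000
Admissible k: 0..1 (factorial args all ≥0)
  k=0: (−1)^0·1.0000/(1)·0.5782^2·0.8159^0 = +0.334292
  k=1: (−1)^1·1.0000/(1)·0.5782^0·0.8159^2 = -0.665708
d^1_{0,0}(1.9086) = +0.334292 -0.665708 = -0.331416

d=-0.3314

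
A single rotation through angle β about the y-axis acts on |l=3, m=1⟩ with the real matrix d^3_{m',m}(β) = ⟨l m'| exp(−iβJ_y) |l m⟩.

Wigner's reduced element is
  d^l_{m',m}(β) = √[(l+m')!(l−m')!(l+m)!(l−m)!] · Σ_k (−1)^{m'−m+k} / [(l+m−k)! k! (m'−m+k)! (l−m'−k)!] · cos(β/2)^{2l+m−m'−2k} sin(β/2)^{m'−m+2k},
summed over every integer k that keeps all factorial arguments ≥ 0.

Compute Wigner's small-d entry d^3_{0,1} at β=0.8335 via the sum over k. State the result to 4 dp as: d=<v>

d^3_{0,1}(β=0.8335) via Wigner's sum:
c=cos(0.8335/2)=0.914409, s=sin(0.8335/2)=0.404791; N=√[6·6·24·2]=41.569219
k: max(0,(1)−(0))=1 … min(3+(1),3−(0))=3
  k=1: (−1)^0·41.5692/(12)·0.9144^5·0.4048^1 = +0.896447
  k=2: (−1)^1·41.5692/(4)·0.9144^3·0.4048^3 = -0.527018
  k=3: (−1)^2·41.5692/(12)·0.9144^1·0.4048^5 = +0.034426
d^3_{0,1}(0.8335) = +0.896447 -0.527018 +0.034426 = +0.403854

d=0.4039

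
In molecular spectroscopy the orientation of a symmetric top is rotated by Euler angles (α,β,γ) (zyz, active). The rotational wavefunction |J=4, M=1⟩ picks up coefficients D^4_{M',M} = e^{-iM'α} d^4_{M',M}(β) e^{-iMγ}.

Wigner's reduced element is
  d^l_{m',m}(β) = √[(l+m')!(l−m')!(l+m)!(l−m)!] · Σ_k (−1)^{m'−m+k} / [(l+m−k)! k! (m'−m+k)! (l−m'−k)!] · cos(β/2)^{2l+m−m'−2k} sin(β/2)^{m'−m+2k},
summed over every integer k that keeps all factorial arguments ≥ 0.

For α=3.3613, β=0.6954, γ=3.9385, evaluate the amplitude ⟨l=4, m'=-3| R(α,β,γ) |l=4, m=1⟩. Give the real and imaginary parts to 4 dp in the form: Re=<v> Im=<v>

Re=0.1271 Im=-0.0176

Split into d^4_{-3,1}(β=0.6954) × two z-phases.
With c≡cos(β/2)=0.940159 and s≡sin(β/2)=0.340736, N=[1·5040·120·6]^{1/2}=1904.940944
The bounds max(0,m−m')=4 and min(l+m,l−m')=5 give 2 terms
  k=4: (−1)^0·1904.9409/(144)·0.9402^4·0.3407^4 = +0.139315
  k=5: (−1)^1·1904.9409/(240)·0.9402^2·0.3407^6 = -0.010980
d^4_{-3,1}(0.6954) = +0.139315 -0.010980 = +0.128335
Attach z-rotation phases: D = e^{-i(-3)(3.3613)}·(+0.128335)·e^{-i(1)(3.9385)} = +0.127119-0.017627i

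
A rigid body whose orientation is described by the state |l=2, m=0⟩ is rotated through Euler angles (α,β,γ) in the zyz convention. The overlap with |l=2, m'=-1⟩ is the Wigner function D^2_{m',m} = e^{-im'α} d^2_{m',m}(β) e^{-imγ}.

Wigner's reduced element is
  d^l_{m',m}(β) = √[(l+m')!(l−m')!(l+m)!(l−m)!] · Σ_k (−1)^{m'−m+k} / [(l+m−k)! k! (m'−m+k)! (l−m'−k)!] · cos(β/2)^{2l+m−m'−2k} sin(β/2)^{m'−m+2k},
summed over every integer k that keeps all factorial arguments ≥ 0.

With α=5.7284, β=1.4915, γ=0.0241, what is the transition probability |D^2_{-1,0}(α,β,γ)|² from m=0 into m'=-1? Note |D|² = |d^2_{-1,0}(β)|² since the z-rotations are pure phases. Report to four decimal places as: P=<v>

P=0.0094

First d^2_{-1,0}(β=1.4915), then the phase factors e^{-i(-1)α} and e^{-i(0)γ}:
c=cos(1.4915/2)=0.734579, s=sin(1.4915/2)=0.678523; N=√[1·6·2·2]=4.898979
k: max(0,(0)−(-1))=1 … min(2+(0),2−(-1))=2
  k=1: (−1)^0·4.8990/(2)·0.7346^3·0.6785^1 = +0.658804
  k=2: (−1)^1·4.8990/(2)·0.7346^1·0.6785^3 = -0.562093
d^2_{-1,0}(1.4915) = +0.658804 -0.562093 = +0.096711
|D^2_{-1,0}|² = |d^2_{-1,0}(β)|² = (+0.096711)² = 0.009353 (the z-rotation phases have unit modulus)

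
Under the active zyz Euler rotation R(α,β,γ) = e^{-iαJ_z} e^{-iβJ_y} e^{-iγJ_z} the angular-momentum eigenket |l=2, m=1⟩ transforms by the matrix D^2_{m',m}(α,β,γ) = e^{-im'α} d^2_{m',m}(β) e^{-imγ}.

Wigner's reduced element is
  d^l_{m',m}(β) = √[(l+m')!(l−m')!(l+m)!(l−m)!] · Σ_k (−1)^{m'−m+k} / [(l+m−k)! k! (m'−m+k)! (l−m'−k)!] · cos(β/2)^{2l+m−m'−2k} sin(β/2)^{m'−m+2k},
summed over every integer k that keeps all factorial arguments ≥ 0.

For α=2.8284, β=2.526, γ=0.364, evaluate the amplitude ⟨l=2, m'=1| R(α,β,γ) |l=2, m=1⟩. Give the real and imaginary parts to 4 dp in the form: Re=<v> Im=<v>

Split into d^2_{1,1}(β=2.526) × two z-phases.
Half-angle: c=0.302959, s=0.953004. N=√(6·1·6·1)=6.000000
k: max(0,(1)−(1))=0 … min(2+(1),2−(1))=1
  k=0: (−1)^0·6.0000/(6)·0.3030^4·0.9530^0 = +0.008424
  k=1: (−1)^1·6.0000/(2)·0.3030^2·0.9530^2 = -0.250080
d^2_{1,1}(2.526) = +0.008424 -0.250080 = -0.241656
Attach z-rotation phases: D = e^{-i(1)(2.8284)}·(-0.241656)·e^{-i(1)(0.364)} = +0.241344-0.012273i

Re=0.2413 Im=-0.0123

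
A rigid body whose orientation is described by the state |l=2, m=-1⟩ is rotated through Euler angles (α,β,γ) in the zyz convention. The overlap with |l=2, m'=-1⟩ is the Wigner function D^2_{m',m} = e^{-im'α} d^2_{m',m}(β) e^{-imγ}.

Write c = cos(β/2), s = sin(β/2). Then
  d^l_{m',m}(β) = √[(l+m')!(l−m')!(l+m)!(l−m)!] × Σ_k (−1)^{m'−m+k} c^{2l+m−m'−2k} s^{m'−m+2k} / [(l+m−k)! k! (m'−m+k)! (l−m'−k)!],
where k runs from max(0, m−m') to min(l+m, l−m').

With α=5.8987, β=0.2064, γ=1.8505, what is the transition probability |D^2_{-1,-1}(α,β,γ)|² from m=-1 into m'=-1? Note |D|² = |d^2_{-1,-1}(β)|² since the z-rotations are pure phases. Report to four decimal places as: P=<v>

D^2_{-1,-1}(5.8987,0.2064,1.8505) = e^{-i·-1·5.8987}·d^2_{-1,-1}(0.2064)·e^{-i·-1·1.8505}. Compute d first:
Half-angle: c=0.994680, s=0.103017. N=√(1·6·1·6)=6.000000
The bounds max(0,m−m')=0 and min(l+m,l−m')=1 give 2 terms
  k=0: (−1)^0·6.0000/(6)·0.9947^4·0.1030^0 = +0.978888
  k=1: (−1)^1·6.0000/(2)·0.9947^2·0.1030^2 = -0.031500
d^2_{-1,-1}(0.2064) = +0.978888 -0.031500 = +0.947388
|D^2_{-1,-1}|² = |d^2_{-1,-1}(β)|² = (+0.947388)² = 0.897544 (the z-rotation phases have unit modulus)

P=0.8975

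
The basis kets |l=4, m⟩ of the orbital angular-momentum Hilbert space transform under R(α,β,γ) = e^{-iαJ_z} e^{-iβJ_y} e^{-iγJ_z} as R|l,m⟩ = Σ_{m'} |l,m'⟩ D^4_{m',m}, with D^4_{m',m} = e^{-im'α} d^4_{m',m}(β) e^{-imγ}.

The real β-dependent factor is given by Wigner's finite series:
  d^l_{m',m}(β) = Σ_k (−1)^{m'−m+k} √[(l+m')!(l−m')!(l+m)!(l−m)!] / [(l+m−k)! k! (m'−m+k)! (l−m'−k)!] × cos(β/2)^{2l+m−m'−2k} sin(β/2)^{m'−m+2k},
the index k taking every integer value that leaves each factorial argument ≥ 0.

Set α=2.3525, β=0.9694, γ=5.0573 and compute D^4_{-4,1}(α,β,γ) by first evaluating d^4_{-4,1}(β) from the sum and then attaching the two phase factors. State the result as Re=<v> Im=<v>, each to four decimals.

Re=-0.0401 Im=-0.1066

D^4_{-4,1}(2.3525,0.9694,5.0573) = e^{-i·-4·2.3525}·d^4_{-4,1}(0.9694)·e^{-i·1·5.0573}. Compute d first:
Half-angle: c=0.884815, s=0.465943. N=√(1·40320·120·6)=5387.986637
Admissible k: 5..5 (factorial args all ≥0)
  k=5: (−1)^0·5387.9866/(720)·0.8848^3·0.4659^5 = +0.113845
d^4_{-4,1}(0.9694) = +0.113845
Phases: e^{-i·(-4)·2.3525}=-0.999891+0.014777i, e^{-i·(1)·5.0573}=+0.338113+0.941106i ⇒ D=-0.040072-0.106560i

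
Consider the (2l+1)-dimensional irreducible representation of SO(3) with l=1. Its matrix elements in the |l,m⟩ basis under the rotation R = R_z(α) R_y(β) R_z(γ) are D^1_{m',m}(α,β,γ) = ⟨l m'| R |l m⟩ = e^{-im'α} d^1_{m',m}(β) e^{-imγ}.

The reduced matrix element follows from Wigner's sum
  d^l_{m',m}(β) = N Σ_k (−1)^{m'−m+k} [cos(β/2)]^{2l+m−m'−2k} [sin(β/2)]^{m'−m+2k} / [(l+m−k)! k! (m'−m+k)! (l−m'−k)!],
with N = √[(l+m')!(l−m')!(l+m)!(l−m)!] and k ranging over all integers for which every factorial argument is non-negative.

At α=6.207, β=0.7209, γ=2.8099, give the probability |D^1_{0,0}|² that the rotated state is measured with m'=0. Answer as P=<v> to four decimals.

P=0.5643

First d^1_{0,0}(β=0.7209), then the phase factors e^{-i(0)α} and e^{-i(0)γ}:
With c≡cos(β/2)=0.935738 and s≡sin(β/2)=0.352695, N=[1·1·1·1]^{1/2}=1.000000
The bounds max(0,m−m')=0 and min(l+m,l−m')=1 give 2 terms
  k=0: (−1)^0·1.0000/(1)·0.9357^2·0.3527^0 = +0.875606
  k=1: (−1)^1·1.0000/(1)·0.9357^0·0.3527^2 = -0.124394
d^1_{0,0}(0.7209) = +0.875606 -0.124394 = +0.751212
|D^1_{0,0}|² = |d^1_{0,0}(β)|² = (+0.751212)² = 0.564319 (the z-rotation phases have unit modulus)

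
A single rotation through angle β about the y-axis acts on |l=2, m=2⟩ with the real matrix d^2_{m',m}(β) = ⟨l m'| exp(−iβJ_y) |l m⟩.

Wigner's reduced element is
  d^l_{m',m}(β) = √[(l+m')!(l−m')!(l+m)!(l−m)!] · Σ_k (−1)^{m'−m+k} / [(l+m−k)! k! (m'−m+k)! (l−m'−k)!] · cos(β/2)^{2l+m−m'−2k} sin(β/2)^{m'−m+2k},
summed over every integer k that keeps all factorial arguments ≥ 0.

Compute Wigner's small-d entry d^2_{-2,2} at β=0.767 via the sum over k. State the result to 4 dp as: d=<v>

d=0.0196

d^2_{-2,2}(β=0.767) via Wigner's sum:
With c≡cos(β/2)=0.927361 and s≡sin(β/2)=0.374169, N=[1·24·24·1]^{1/2}=24.000000
Admissible k: 4..4 (factorial args all ≥0)
  k=4: (−1)^0·24.0000/(24)·0.9274^0·0.3742^4 = +0.019601
d^2_{-2,2}(0.767) = +0.019601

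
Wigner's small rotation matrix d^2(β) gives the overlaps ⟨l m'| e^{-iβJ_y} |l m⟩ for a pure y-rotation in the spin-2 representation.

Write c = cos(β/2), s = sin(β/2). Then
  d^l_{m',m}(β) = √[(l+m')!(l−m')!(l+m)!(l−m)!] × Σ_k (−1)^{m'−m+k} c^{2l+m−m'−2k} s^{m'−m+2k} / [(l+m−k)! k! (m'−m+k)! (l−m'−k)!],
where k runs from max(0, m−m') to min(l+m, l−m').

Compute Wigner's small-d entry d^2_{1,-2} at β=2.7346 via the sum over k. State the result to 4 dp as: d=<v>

d=-0.3797

d^2_{1,-2}(β=2.7346) via Wigner's sum:
With c≡cos(β/2)=0.202095 and s≡sin(β/2)=0.979366, N=[6·1·1·24]^{1/2}=12.000000
The bounds max(0,m−m')=0 and min(l+m,l−m')=0 give 1 term
  k=0: (−1)^3·12.0000/(6)·0.2021^1·0.9794^3 = -0.379682
d^2_{1,-2}(2.7346) = -0.379682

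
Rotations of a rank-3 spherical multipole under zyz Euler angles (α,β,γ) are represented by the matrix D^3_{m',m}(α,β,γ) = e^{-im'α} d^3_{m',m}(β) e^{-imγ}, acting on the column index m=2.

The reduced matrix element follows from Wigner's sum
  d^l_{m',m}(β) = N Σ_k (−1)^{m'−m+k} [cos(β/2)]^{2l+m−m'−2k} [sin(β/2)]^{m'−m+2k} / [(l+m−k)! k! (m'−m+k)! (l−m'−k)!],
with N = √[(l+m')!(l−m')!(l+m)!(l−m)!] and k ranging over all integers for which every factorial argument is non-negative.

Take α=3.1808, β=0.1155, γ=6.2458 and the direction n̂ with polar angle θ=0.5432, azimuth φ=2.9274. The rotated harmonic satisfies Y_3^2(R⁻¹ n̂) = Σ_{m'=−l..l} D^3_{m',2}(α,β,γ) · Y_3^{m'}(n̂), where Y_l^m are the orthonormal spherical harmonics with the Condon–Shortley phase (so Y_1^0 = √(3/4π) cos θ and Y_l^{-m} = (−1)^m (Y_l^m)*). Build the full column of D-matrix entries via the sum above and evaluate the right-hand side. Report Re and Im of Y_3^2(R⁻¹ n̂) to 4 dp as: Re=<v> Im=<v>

Need the full column D^3_{m',2} for m'=−3..3 at α=3.1808, β=0.1155, γ=6.2458.
cos(β/2)=0.998333, sin(β/2)=0.057718
d^3_{-3,2}: single k=5 term ⇒ +0.000002;  D = -0.000002-0.000000i
d^3_{-2,2}: k∈[4..5] ⇒ +0.000055 -0.000000 = +0.000055;  D = +0.000055+0.000008i
d^3_{-1,2}: k∈[3..4] ⇒ +0.001210 -0.000002 = +0.001208;  D = -0.001200-0.000137i
d^3_{0,2}: k∈[2..3] ⇒ +0.018125 -0.000061 = +0.018065;  D = +0.018014+0.001349i
d^3_{1,2}: k∈[1..2] ⇒ +0.181004 -0.001210 = +0.179794;  D = -0.179680-0.006393i
d^3_{2,2}: k∈[0..1] ⇒ +0.990039 -0.016546 = +0.973493;  D = +0.973487-0.003547i
d^3_{3,2}: single k=0 term ⇒ -0.140205;  D = +0.140076-0.006006i
Y_3^{m'}(θ=0.5432,φ=2.9274) and Σ D·Y over m':
  (-0.0000-0.0000i)·(-0.0461-0.0345i)  (+0.0001+0.0000i)·(+0.2126+0.0971i)  (-0.0012-0.0001i)·(-0.4349-0.0946i)  (+0.0180+0.0013i)·(+0.2122+0.0000i)  (-0.1797-0.0064i)·(+0.4349-0.0946i)  (+0.9735-0.0035i)·(+0.2126-0.0971i)  (+0.1401-0.0060i)·(+0.0461-0.0345i)
Y_3^2(R⁻¹ n̂) = +0.138487-0.085704i

Re=0.1385 Im=-0.0857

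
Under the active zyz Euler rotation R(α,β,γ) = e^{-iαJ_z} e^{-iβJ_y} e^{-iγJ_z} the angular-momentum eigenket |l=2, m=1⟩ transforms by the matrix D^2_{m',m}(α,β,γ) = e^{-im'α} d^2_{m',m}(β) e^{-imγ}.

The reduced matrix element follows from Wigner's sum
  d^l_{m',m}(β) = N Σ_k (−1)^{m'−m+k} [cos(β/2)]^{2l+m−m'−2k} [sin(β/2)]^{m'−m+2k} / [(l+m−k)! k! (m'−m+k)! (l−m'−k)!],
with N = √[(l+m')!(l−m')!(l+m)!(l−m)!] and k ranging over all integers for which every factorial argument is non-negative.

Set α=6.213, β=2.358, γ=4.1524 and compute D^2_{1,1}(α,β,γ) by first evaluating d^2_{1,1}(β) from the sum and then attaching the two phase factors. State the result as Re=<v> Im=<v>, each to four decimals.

First d^2_{1,1}(β=2.358), then the phase factors e^{-i(1)α} and e^{-i(1)γ}:
c=cos(2.358/2)=0.381849, s=sin(2.358/2)=0.924225; N=√[6·1·6·1]=6.000000
Admissible k: 0..1 (factorial args all ≥0)
  k=0: (−1)^0·6.0000/(6)·0.3818^4·0.9242^0 = +0.021260
  k=1: (−1)^1·6.0000/(2)·0.3818^2·0.9242^2 = -0.373646
d^2_{1,1}(2.358) = +0.021260 -0.373646 = -0.352386
Phases: e^{-i·(1)·6.213}=+0.997538+0.070128i, e^{-i·(1)·4.1524}=-0.531177+0.847261i ⇒ D=+0.207656-0.284701i

Re=0.2077 Im=-0.2847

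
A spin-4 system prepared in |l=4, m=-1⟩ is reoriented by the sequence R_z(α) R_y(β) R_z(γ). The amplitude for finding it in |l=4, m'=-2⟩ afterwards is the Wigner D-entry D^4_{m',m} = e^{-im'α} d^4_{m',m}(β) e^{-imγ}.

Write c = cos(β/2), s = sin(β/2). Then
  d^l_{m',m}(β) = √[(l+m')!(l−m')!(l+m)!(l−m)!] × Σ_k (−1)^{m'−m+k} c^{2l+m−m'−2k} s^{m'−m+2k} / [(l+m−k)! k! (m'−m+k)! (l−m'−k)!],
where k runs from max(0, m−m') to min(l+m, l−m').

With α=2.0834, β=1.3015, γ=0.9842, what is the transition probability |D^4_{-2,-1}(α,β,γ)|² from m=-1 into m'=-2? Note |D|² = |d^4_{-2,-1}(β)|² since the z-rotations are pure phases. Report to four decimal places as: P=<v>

First d^4_{-2,-1}(β=1.3015), then the phase factors e^{-i(-2)α} and e^{-i(-1)γ}:
Half-angle: c=0.795630, s=0.605783. N=√(2·720·6·120)=1018.233765
k: max(0,(-1)−(-2))=1 … min(4+(-1),4−(-2))=3
  k=1: (−1)^0·1018.2338/(240)·0.7956^7·0.6058^1 = +0.518717
  k=2: (−1)^1·1018.2338/(48)·0.7956^5·0.6058^3 = -1.503533
  k=3: (−1)^2·1018.2338/(72)·0.7956^3·0.6058^5 = +0.581078
d^4_{-2,-1}(1.3015) = +0.518717 -1.503533 +0.581078 = -0.403738
|D^4_{-2,-1}|² = |d^4_{-2,-1}(β)|² = (-0.403738)² = 0.163005 (the z-rotation phases have unit modulus)

P=0.1630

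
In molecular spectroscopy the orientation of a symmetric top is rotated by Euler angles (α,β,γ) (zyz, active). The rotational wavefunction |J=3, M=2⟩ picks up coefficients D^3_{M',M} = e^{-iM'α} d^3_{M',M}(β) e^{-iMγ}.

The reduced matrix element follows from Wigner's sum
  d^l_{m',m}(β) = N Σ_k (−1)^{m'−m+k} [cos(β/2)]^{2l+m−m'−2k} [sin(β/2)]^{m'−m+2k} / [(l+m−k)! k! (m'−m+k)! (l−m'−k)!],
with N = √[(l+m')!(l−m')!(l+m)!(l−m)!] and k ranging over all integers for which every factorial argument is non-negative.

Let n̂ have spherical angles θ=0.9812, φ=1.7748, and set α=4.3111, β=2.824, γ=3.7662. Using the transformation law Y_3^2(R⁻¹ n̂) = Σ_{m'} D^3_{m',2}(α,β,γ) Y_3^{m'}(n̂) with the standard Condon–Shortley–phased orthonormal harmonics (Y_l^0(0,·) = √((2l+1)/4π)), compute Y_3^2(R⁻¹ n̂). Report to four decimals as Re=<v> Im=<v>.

Re=0.3229 Im=0.1097

Need the full column D^3_{m',2} for m'=−3..3 at α=4.3111, β=2.824, γ=3.7662.
cos(β/2)=0.158130, sin(β/2)=0.987418
d^3_{-3,2}: single k=5 term ⇒ +0.363576;  D = +0.231012-0.280751i
d^3_{-2,2}: k∈[4..5] ⇒ +0.118851 -0.926845 = -0.807994;  D = -0.373829-0.716315i
d^3_{-1,2}: k∈[3..4] ⇒ +0.024075 -0.469375 = -0.445299;  D = +0.443885-0.035456i
d^3_{0,2}: k∈[2..3] ⇒ +0.003339 -0.130195 = -0.126856;  D = -0.040095+0.120352i
d^3_{1,2}: k∈[1..2] ⇒ +0.000309 -0.024075 = -0.023767;  D = -0.017823-0.015723i
d^3_{2,2}: k∈[0..1] ⇒ +0.000016 -0.003048 = -0.003032;  D = +0.002735-0.001310i
d^3_{3,2}: single k=0 term ⇒ -0.000239;  D = +0.000011+0.000239i
Y_3^{m'}(θ=0.9812,φ=1.7748) and Σ D·Y over m':
  (+0.2310-0.2808i)·(+0.1376+0.1961i)  (-0.3738-0.7163i)·(-0.3603+0.1558i)  (+0.4439-0.0355i)·(-0.0297-0.1436i)  (-0.0401+0.1204i)·(-0.3017+0.0000i)  (-0.0178-0.0157i)·(+0.0297-0.1436i)  (+0.0027-0.0013i)·(-0.3603-0.1558i)  (+0.0000+0.0002i)·(-0.1376+0.1961i)
Y_3^2(R⁻¹ n̂) = +0.322927+0.109661i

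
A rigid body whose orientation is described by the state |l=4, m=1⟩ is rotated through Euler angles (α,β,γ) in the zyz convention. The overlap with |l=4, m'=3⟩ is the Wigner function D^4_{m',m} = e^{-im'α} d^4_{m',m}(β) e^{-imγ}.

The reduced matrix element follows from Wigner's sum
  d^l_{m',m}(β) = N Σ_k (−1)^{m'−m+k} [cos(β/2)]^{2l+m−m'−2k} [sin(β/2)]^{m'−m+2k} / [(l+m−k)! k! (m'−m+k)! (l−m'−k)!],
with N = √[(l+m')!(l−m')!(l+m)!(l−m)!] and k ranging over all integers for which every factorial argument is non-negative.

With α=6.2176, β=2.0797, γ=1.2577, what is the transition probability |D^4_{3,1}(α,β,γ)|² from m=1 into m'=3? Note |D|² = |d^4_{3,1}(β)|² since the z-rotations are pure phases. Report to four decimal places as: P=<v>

First d^4_{3,1}(β=2.0797), then the phase factors e^{-i(3)α} and e^{-i(1)γ}:
Half-angle: c=0.506350, s=0.862328. N=√(5040·1·120·6)=1904.940944
k: max(0,(1)−(3))=0 … min(4+(1),4−(3))=1
  k=0: (−1)^2·1904.9409/(240)·0.5063^6·0.8623^2 = +0.099476
  k=1: (−1)^3·1904.9409/(144)·0.5063^4·0.8623^4 = -0.480852
d^4_{3,1}(2.0797) = +0.099476 -0.480852 = -0.381376
|D^4_{3,1}|² = |d^4_{3,1}(β)|² = (-0.381376)² = 0.145448 (the z-rotation phases have unit modulus)

P=0.1454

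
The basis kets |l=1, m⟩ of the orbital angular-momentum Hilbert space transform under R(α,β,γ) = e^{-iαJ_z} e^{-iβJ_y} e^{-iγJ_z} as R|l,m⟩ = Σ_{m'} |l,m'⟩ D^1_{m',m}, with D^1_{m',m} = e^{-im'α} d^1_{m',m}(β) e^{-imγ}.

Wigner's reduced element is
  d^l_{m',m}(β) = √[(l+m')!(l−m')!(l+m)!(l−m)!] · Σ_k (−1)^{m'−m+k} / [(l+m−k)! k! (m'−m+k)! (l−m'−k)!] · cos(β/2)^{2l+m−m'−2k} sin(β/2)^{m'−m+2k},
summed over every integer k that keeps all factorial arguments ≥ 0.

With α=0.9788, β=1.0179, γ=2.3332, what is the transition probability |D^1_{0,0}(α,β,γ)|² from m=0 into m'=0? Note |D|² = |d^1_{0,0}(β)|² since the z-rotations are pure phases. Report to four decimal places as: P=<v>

First d^1_{0,0}(β=1.0179), then the phase factors e^{-i(0)α} and e^{-i(0)γ}:
c=cos(1.0179/2)=0.873257, s=sin(1.0179/2)=0.487261; N=√[1·1·1·1]=1.000000
k: max(0,(0)−(0))=0 … min(1+(0),1−(0))=1
  k=0: (−1)^0·1.0000/(1)·0.8733^2·0.4873^0 = +0.762577
  k=1: (−1)^1·1.0000/(1)·0.8733^0·0.4873^2 = -0.237423
d^1_{0,0}(1.0179) = +0.762577 -0.237423 = +0.525154
|D^1_{0,0}|² = |d^1_{0,0}(β)|² = (+0.525154)² = 0.275787 (the z-rotation phases have unit modulus)

P=0.2758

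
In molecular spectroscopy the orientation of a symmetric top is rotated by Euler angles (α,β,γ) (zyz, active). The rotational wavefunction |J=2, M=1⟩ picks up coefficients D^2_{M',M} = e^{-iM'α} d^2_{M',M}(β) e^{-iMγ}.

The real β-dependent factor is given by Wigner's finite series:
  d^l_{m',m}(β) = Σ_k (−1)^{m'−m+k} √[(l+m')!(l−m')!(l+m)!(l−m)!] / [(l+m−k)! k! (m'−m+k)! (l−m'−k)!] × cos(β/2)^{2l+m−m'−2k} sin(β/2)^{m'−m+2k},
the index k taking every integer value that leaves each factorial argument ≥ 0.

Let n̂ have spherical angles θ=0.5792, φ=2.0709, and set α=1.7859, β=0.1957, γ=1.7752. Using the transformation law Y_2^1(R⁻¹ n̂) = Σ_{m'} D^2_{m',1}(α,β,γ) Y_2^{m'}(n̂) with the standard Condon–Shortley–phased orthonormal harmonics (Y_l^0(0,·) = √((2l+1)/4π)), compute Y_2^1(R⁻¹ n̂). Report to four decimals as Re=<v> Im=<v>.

Re=-0.0564 Im=0.2684

Need the full column D^2_{m',1} for m'=−2..2 at α=1.7859, β=0.1957, γ=1.7752.
cos(β/2)=0.995217, sin(β/2)=0.097694
d^2_{-2,1}: single k=3 term ⇒ +0.001856;  D = -0.000416+0.001809i
d^2_{-1,1}: k∈[2..3] ⇒ +0.028359 -0.000091 = +0.028268;  D = +0.028266+0.000302i
d^2_{0,1}: k∈[1..2] ⇒ +0.235883 -0.002273 = +0.233610;  D = -0.047419-0.228746i
d^2_{1,1}: k∈[0..1] ⇒ +0.981003 -0.028359 = +0.952644;  D = -0.870040+0.388022i
d^2_{2,1}: single k=0 term ⇒ -0.192597;  D = -0.114184-0.155099i
Y_2^{m'}(θ=0.5792,φ=2.0709) and Σ D·Y over m':
  (-0.0004+0.0018i)·(-0.0625+0.0974i)  (+0.0283+0.0003i)·(-0.1697-0.3106i)  (-0.0474-0.2287i)·(+0.3473+0.0000i)  (-0.8700+0.3880i)·(+0.1697-0.3106i)  (-0.1142-0.1551i)·(-0.0625-0.0974i)
Y_2^1(R⁻¹ n̂) = -0.056433+0.268423i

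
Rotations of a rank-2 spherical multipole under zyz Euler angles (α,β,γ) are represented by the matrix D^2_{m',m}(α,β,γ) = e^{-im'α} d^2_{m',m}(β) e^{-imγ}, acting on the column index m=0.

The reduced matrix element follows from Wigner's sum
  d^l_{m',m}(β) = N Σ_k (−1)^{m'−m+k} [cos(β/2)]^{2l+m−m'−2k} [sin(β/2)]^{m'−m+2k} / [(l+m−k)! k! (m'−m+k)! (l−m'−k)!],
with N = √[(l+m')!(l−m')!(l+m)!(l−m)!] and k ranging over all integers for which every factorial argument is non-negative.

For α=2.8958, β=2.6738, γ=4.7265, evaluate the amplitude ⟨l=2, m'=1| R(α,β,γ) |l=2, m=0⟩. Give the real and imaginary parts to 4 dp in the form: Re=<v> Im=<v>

D^2_{1,0}(2.8958,2.6738,4.7265) = e^{-i·1·2.8958}·d^2_{1,0}(2.6738)·e^{-i·0·4.7265}. Compute d first:
c=cos(2.6738/2)=0.231770, s=sin(2.6738/2)=0.972771; N=√[6·1·2·2]=4.898979
The bounds max(0,m−m')=0 and min(l+m,l−m')=1 give 2 terms
  k=0: (−1)^1·4.8990/(2)·0.2318^3·0.9728^1 = -0.029666
  k=1: (−1)^2·4.8990/(2)·0.2318^1·0.9728^3 = +0.522593
d^2_{1,0}(2.6738) = -0.029666 +0.522593 = +0.492927
Phases: e^{-i·(1)·2.8958}=-0.969945-0.243325i, e^{-i·(0)·4.7265}=+1.000000+0.000000i ⇒ D=-0.478112-0.119942i

Re=-0.4781 Im=-0.1199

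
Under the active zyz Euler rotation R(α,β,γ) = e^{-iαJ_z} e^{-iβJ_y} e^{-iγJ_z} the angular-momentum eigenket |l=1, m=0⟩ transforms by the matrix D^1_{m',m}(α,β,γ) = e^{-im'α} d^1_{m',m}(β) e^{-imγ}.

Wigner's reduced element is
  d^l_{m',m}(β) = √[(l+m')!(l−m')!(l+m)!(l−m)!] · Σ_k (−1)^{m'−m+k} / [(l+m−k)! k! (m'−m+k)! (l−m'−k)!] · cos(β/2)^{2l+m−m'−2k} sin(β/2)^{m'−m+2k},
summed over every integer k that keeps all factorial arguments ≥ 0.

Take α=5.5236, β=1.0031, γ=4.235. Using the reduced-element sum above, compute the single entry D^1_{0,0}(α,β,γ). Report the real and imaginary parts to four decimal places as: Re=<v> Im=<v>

D^1_{0,0}(5.5236,1.0031,4.235) = e^{-i·0·5.5236}·d^1_{0,0}(1.0031)·e^{-i·0·4.235}. Compute d first:
With c≡cos(β/2)=0.876838 and s≡sin(β/2)=0.480785, N=[1·1·1·1]^{1/2}=1.000000
k∈{0,1} keeps every argument non-negative
  k=0: (−1)^0·1.0000/(1)·0.8768^2·0.4808^0 = +0.768846
  k=1: (−1)^1·1.0000/(1)·0.8768^0·0.4808^2 = -0.231154
d^1_{0,0}(1.0031) = +0.768846 -0.231154 = +0.537691
Phases: e^{-i·(0)·5.5236}=+1.000000+0.000000i, e^{-i·(0)·4.235}=+1.000000+0.000000i ⇒ D=+0.537691+0.000000i

Re=0.5377 Im=0.0000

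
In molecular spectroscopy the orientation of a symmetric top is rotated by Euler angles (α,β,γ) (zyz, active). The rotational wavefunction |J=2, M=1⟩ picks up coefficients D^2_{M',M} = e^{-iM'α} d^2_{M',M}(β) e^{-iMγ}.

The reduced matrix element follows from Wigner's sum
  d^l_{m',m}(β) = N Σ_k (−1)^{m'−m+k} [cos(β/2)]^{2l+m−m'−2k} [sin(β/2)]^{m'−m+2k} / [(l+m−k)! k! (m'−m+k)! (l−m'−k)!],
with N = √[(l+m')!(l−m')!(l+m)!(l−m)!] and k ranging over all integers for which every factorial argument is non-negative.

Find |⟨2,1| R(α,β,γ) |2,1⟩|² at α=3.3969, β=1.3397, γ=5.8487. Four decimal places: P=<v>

P=0.1109

Split into d^2_{1,1}(β=1.3397) × two z-phases.
c=cos(1.3397/2)=0.783915, s=sin(1.3397/2)=0.620868; N=√[6·1·6·1]=6.000000
k∈{0,1} keeps every argument non-negative
  k=0: (−1)^0·6.0000/(6)·0.7839^4·0.6209^0 = +0.377638
  k=1: (−1)^1·6.0000/(2)·0.7839^2·0.6209^2 = -0.710654
d^2_{1,1}(1.3397) = +0.377638 -0.710654 = -0.333016
|D^2_{1,1}|² = |d^2_{1,1}(β)|² = (-0.333016)² = 0.110900 (the z-rotation phases have unit modulus)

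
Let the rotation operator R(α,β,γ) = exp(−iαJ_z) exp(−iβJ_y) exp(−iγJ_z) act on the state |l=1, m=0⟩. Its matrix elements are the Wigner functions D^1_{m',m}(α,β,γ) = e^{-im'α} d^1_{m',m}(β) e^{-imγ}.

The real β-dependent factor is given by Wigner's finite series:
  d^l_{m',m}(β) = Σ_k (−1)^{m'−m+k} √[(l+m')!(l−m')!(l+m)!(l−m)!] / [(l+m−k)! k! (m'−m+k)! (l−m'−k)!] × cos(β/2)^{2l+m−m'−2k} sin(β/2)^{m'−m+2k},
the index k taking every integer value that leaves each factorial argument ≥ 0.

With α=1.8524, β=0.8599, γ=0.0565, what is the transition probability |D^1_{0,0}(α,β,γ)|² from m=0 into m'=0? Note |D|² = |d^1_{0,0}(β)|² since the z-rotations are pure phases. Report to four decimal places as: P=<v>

First d^1_{0,0}(β=0.8599), then the phase factors e^{-i(0)α} and e^{-i(0)γ}:
With c≡cos(β/2)=0.908987 and s≡sin(β/2)=0.416825, N=[1·1·1·1]^{1/2}=1.000000
Admissible k: 0..1 (factorial args all ≥0)
  k=0: (−1)^0·1.0000/(1)·0.9090^2·0.4168^0 = +0.826257
  k=1: (−1)^1·1.0000/(1)·0.9090^0·0.4168^2 = -0.173743
d^1_{0,0}(0.8599) = +0.826257 -0.173743 = +0.652513
|D^1_{0,0}|² = |d^1_{0,0}(β)|² = (+0.652513)² = 0.425774 (the z-rotation phases have unit modulus)

P=0.4258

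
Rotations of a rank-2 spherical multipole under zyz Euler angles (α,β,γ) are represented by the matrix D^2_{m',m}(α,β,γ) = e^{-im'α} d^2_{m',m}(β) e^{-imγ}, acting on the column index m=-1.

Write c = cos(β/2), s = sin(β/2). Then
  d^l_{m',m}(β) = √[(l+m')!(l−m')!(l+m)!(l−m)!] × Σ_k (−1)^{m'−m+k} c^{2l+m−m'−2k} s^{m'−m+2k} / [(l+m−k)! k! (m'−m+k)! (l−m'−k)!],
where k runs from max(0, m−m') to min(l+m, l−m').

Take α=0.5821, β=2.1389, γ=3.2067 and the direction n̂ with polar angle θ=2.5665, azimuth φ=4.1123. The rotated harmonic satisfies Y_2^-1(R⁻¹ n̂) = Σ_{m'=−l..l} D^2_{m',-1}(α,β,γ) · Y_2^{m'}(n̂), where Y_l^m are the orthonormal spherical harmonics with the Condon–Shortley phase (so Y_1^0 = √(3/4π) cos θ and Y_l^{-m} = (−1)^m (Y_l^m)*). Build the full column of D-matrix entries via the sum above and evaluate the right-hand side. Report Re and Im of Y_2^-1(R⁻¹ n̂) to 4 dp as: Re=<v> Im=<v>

Re=-0.0202 Im=-0.0057

Need the full column D^2_{m',-1} for m'=−2..2 at α=0.5821, β=2.1389, γ=3.2067.
cos(β/2)=0.480607, sin(β/2)=0.876936
d^2_{-2,-1}: single k=1 term ⇒ +0.194701;  D = -0.065203-0.183458i
d^2_{-1,-1}: k∈[0..1] ⇒ +0.053353 -0.532889 = -0.479536;  D = +0.382560+0.289141i
d^2_{0,-1}: k∈[0..1] ⇒ -0.238459 +0.793907 = +0.555448;  D = -0.554271-0.036138i
d^2_{1,-1}: k∈[0..1] ⇒ +0.532889 -0.591388 = -0.058498;  D = +0.050853-0.028914i
d^2_{2,-1}: single k=0 term ⇒ -0.648222;  D = +0.294555-0.577433i
Y_2^{m'}(θ=2.5665,φ=4.1123) and Σ D·Y over m':
  (-0.0652-0.1835i)·(-0.0414-0.1065i)  (+0.3826+0.2891i)·(+0.1991-0.2910i)  (-0.5543-0.0361i)·(+0.3509+0.0000i)  (+0.0509-0.0289i)·(-0.1991-0.2910i)  (+0.2946-0.5774i)·(-0.0414+0.1065i)
Y_2^-1(R⁻¹ n̂) = -0.020226-0.005658i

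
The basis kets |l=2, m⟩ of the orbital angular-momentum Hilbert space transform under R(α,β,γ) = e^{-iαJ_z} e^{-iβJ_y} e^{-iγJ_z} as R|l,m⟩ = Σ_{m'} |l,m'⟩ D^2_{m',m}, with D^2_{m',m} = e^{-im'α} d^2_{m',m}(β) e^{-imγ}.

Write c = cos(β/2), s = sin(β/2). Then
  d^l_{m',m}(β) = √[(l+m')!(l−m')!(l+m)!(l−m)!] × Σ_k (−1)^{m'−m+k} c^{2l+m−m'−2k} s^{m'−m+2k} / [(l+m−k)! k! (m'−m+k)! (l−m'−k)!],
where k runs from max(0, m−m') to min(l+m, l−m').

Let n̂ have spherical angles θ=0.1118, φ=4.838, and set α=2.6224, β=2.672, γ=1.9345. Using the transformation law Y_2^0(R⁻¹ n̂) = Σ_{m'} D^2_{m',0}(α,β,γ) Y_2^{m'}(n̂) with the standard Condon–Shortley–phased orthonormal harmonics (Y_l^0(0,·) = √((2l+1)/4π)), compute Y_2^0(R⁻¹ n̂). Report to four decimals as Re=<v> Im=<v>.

Re=0.4794 Im=0.0000

Need the full column D^2_{m',0} for m'=−2..2 at α=2.6224, β=2.672, γ=1.9345.
cos(β/2)=0.232645, sin(β/2)=0.972562
d^2_{-2,0}: single k=2 term ⇒ +0.125400;  D = +0.063654-0.108043i
d^2_{-1,0}: k∈[1..2] ⇒ +0.029997 -0.524229 = -0.494232;  D = +0.429102-0.245228i
d^2_{0,0}: k∈[0..2] ⇒ +0.002929 -0.204777 +0.894682 = +0.692834;  D = +0.692834+0.000000i
d^2_{1,0}: k∈[0..1] ⇒ -0.029997 +0.524229 = +0.494232;  D = -0.429102-0.245228i
d^2_{2,0}: single k=0 term ⇒ +0.125400;  D = +0.063654+0.108043i
Y_2^{m'}(θ=0.1118,φ=4.838) and Σ D·Y over m':
  (+0.0637-0.1080i)·(-0.0047+0.0012i)  (+0.4291-0.2452i)·(+0.0107+0.0850i)  (+0.6928+0.0000i)·(+0.6190+0.0000i)  (-0.4291-0.2452i)·(-0.0107+0.0850i)  (+0.0637+0.1080i)·(-0.0047-0.0012i)
Y_2^0(R⁻¹ n̂) = +0.479421+0.000000i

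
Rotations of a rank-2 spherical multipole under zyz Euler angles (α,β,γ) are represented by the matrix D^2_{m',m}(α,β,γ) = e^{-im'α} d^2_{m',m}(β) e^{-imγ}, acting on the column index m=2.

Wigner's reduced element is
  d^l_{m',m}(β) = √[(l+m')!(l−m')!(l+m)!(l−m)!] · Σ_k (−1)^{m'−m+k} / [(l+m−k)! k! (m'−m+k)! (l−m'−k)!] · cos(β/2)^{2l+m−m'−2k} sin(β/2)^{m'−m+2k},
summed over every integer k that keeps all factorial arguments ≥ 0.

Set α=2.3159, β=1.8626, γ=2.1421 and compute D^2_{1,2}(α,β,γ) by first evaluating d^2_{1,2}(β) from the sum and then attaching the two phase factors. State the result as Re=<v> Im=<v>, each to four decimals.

Re=0.3241 Im=-0.1063

Split into d^2_{1,2}(β=1.8626) × two z-phases.
Half-angle: c=0.596791, s=0.802396. N=√(6·1·24·1)=12.000000
The bounds max(0,m−m')=1 and min(l+m,l−m')=1 give 1 term
  k=1: (−1)^0·12.0000/(6)·0.5968^3·0.8024^1 = +0.341104
d^2_{1,2}(1.8626) = +0.341104
D = (-0.678048-0.735018i)·(+0.341104)·(-0.415224+0.909719i) = +0.324117-0.106300i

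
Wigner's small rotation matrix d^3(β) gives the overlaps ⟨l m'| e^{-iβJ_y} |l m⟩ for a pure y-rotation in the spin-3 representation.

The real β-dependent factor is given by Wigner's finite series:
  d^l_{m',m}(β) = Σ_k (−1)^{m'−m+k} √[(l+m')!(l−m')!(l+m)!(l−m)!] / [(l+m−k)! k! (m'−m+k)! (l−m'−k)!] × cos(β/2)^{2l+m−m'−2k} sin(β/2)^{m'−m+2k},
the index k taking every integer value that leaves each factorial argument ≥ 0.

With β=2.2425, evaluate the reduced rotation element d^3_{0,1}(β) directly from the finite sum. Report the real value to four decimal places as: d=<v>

d^3_{0,1}(β=2.2425) via Wigner's sum:
c=cos(2.2425/2)=0.434557, s=sin(2.2425/2)=0.900644; N=√[6·6·24·2]=41.569219
k∈{1,2,3} keeps every argument non-negative
  k=1: (−1)^0·41.5692/(12)·0.4346^5·0.9006^1 = +0.048348
  k=2: (−1)^1·41.5692/(4)·0.4346^3·0.9006^3 = -0.623034
  k=3: (−1)^2·41.5692/(12)·0.4346^1·0.9006^5 = +0.892080
d^3_{0,1}(2.2425) = +0.048348 -0.623034 +0.892080 = +0.317394

d=0.3174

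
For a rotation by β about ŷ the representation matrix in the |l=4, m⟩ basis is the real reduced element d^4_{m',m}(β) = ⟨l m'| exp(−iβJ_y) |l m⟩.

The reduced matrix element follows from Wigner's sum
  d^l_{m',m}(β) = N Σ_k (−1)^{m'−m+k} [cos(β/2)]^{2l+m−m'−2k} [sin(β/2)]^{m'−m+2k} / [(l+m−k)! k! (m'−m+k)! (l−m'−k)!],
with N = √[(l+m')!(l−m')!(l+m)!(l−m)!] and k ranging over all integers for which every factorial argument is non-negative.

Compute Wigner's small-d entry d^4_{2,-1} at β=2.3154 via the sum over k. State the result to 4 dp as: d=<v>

d=-0.1496

d^4_{2,-1}(β=2.3154) via Wigner's sum:
Half-angle: c=0.401447, s=0.915882. N=√(720·2·6·120)=1018.233765
k: max(0,(-1)−(2))=0 … min(4+(-1),4−(2))=2
  k=0: (−1)^3·1018.2338/(72)·0.4014^5·0.9159^3 = -0.113286
  k=1: (−1)^4·1018.2338/(48)·0.4014^3·0.9159^5 = +0.884483
  k=2: (−1)^5·1018.2338/(240)·0.4014^1·0.9159^7 = -0.920750
d^4_{2,-1}(2.3154) = -0.113286 +0.884483 -0.920750 = -0.149553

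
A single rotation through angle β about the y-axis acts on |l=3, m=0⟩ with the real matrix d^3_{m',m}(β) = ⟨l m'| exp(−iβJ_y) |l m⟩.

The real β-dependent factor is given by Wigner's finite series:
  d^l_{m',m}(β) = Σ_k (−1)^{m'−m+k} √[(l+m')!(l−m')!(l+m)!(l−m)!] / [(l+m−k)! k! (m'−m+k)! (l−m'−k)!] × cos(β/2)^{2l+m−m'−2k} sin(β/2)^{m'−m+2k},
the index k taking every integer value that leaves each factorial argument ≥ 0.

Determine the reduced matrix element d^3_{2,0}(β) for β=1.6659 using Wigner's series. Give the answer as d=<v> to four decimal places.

d=-0.1289

d^3_{2,0}(β=1.6659) via Wigner's sum:
c=cos(1.6659/2)=0.672696, s=sin(1.6659/2)=0.739919; N=√[120·1·6·6]=65.726707
Admissible k: 0..1 (factorial args all ≥0)
  k=0: (−1)^2·65.7267/(12)·0.6727^4·0.7399^2 = +0.614051
  k=1: (−1)^3·65.7267/(12)·0.6727^2·0.7399^4 = -0.742908
d^3_{2,0}(1.6659) = +0.614051 -0.742908 = -0.128857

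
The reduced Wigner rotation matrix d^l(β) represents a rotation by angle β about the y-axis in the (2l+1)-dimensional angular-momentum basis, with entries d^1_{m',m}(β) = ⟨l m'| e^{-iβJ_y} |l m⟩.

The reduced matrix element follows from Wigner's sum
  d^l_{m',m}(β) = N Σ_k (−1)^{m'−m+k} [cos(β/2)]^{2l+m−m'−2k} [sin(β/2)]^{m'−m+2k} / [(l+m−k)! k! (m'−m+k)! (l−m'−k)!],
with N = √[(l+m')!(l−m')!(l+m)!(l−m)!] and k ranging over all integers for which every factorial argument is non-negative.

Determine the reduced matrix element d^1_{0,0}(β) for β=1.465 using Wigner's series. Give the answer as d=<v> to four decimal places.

d^1_{0,0}(β=1.465) via Wigner's sum:
With c≡cos(β/2)=0.743505 and s≡sin(β/2)=0.668730, N=[1·1·1·1]^{1/2}=1.000000
k∈{0,1} keeps every argument non-negative
  k=0: (−1)^0·1.0000/(1)·0.7435^2·0.6687^0 = +0.552800
  k=1: (−1)^1·1.0000/(1)·0.7435^0·0.6687^2 = -0.447200
d^1_{0,0}(1.465) = +0.552800 -0.447200 = +0.105599

d=0.1056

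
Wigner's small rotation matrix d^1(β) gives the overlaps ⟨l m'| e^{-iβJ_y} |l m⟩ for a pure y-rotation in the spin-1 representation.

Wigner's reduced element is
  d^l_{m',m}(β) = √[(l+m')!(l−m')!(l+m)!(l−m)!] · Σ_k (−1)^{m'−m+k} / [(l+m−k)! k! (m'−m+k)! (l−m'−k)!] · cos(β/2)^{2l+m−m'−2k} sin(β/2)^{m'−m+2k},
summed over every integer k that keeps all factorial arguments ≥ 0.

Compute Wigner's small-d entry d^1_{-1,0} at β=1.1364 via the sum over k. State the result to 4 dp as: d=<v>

d=0.6414

d^1_{-1,0}(β=1.1364) via Wigner's sum:
c=cos(1.1364/2)=0.842871, s=sin(1.1364/2)=0.538116; N=√[1·2·1·1]=1.414214
Admissible k: 1..1 (factorial args all ≥0)
  k=1: (−1)^0·1.4142/(1)·0.8429^1·0.5381^1 = +0.641434
d^1_{-1,0}(1.1364) = +0.641434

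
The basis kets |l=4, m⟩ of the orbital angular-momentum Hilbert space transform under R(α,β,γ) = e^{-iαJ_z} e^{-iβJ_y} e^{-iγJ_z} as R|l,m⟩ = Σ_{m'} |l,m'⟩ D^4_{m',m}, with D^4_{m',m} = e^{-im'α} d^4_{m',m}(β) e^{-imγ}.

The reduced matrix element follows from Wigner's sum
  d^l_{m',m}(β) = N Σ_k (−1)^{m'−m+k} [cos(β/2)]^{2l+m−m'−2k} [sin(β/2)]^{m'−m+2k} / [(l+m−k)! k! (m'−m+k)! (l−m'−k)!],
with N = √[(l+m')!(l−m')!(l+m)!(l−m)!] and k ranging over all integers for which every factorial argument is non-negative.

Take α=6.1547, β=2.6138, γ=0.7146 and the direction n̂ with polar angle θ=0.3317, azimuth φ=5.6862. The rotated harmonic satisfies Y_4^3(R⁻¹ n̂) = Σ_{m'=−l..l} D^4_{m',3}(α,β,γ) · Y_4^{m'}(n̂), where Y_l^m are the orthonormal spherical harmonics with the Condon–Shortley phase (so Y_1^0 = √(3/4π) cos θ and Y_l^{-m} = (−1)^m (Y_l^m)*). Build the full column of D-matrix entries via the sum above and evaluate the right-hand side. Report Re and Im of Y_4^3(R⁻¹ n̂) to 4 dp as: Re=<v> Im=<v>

Need the full column D^4_{m',3} for m'=−4..4 at α=6.1547, β=2.6138, γ=0.7146.
cos(β/2)=0.260844, sin(β/2)=0.965381
d^4_{-4,3}: single k=7 term ⇒ +0.576523;  D = -0.510344-0.268194i
d^4_{-3,3}: k∈[6..7] ⇒ +0.385525 -0.754380 = -0.368855;  D = +0.301837+0.212011i
d^4_{-2,3}: k∈[5..6] ⇒ +0.167040 -0.762669 = -0.595628;  D = +0.439523+0.401986i
d^4_{-1,3}: k∈[4..5] ⇒ +0.053191 -0.437144 = -0.383953;  D = +0.247786+0.293295i
d^4_{0,3}: k∈[3..4] ⇒ +0.012855 -0.176076 = -0.163221;  D = +0.088492+0.137151i
d^4_{1,3}: k∈[2..3] ⇒ +0.002330 -0.053191 = -0.050861;  D = +0.021871+0.045918i
d^4_{2,3}: k∈[1..2] ⇒ +0.000297 -0.012195 = -0.011898;  D = +0.003698+0.011309i
d^4_{3,3}: k∈[0..1] ⇒ +0.000021 -0.002055 = -0.002033;  D = +0.000379+0.001998i
d^4_{4,3}: single k=0 term ⇒ -0.000224;  D = +0.000013+0.000224i
Y_4^{m'}(θ=0.3317,φ=5.6862) and Σ D·Y over m':
  (-0.5103-0.2682i)·(-0.0036+0.0034i)  (+0.3018+0.2120i)·(-0.0089+0.0399i)  (+0.4395+0.4020i)·(+0.0686+0.1734i)  (+0.2478+0.2933i)·(+0.3924+0.2668i)  (+0.0885+0.1372i)·(+0.4392+0.0000i)  (+0.0219+0.0459i)·(-0.3924+0.2668i)  (+0.0037+0.0113i)·(+0.0686-0.1734i)  (+0.0004+0.0020i)·(+0.0089+0.0399i)  (+0.0000+0.0002i)·(-0.0036-0.0034i)
Y_4^3(R⁻¹ n̂) = -0.008758+0.342614i

Re=-0.0088 Im=0.3426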